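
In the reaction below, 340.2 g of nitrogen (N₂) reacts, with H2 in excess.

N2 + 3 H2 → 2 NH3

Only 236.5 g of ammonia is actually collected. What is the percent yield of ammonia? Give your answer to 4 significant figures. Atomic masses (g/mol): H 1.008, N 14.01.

M(N2) = 2(14.01) = 28.02 g/mol.
M(NH3) = 14.01 + 3(1.008) = 17.034 g/mol.
n(N2) = 340.20 g / 28.02 g/mol = 12.141 mol.
From the equation the N2:NH3 mole ratio is 1:2, so n(NH3) = 12.141 × 2/1 = 24.283 mol.
Mass of NH3 = 24.283 mol × 17.034 g/mol = 413.63 g.
This is the theoretical yield. Percent yield = 236.5 g / 413.63 g × 100% = 57.177%.

57.18 %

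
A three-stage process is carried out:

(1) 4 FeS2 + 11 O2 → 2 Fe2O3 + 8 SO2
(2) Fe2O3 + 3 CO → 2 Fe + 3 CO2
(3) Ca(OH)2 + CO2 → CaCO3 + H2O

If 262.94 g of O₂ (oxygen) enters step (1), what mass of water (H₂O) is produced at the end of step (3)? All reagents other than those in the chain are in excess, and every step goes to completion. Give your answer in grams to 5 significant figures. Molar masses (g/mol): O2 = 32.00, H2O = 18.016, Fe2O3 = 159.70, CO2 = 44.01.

n(O2) = 262.94 / 32.00 = 8.21687 mol.
Reaction (1): O2→Fe2O3 ratio 11:2 ⇒ n(Fe2O3) = 1.49398 mol.
Reaction (2): Fe2O3→CO2 ratio 1:3 ⇒ n(CO2) = 4.48193 mol.
Reaction (3): CO2→H2O ratio 1:1 ⇒ n(H2O) = 4.48193 mol.
Mass of H2O = 4.48193 × 18.016 = 80.7465 g.

80.746 g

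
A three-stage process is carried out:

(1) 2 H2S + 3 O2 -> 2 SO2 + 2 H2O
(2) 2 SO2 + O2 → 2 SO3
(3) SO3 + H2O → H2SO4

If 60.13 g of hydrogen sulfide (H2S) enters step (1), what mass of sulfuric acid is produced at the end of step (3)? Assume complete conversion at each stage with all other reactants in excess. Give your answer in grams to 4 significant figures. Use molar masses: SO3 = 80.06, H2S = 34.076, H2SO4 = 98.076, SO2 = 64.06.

173.1 g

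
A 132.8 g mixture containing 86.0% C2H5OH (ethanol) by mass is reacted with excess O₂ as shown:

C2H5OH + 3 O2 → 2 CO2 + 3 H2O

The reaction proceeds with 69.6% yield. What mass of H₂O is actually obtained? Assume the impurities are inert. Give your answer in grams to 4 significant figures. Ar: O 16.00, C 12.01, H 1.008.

93.26 g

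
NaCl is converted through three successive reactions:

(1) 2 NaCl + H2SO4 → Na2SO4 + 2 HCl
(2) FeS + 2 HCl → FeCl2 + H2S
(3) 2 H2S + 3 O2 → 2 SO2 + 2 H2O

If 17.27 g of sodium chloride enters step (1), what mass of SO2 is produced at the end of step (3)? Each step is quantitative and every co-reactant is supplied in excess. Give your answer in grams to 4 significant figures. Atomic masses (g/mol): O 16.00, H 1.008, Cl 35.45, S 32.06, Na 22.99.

M(NaCl) = 22.99 + 35.45 = 58.44 g/mol.
M(SO2) = 32.06 + 2(16.00) = 64.06 g/mol.
n(NaCl) = 17.27 / 58.44 = 0.29552 mol.
Reaction (1): NaCl→HCl ratio 2:2 ⇒ n(HCl) = 0.29552 mol.
Reaction (2): HCl→H2S ratio 2:1 ⇒ n(H2S) = 0.14776 mol.
Reaction (3): H2S→SO2 ratio 2:2 ⇒ n(SO2) = 0.14776 mol.
Mass of SO2 = 0.14776 × 64.06 = 9.4654 g.

9.465 g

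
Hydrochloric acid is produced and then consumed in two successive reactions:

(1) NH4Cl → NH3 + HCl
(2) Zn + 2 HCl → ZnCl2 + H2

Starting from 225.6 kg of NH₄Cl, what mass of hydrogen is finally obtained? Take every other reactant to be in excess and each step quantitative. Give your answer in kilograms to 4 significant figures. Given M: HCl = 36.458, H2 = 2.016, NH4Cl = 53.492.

4.251 kg

225.6 kg = 225600 g.
n(NH4Cl) = 225600 / 53.492 = 4217.5 mol.
Step 1 gives a 1:1 ratio of NH4Cl to HCl, so n(HCl) = 4217.5 mol.
In step 2 the HCl:H2 ratio is 2:1, so n(H2) = 2108.7 mol.
Mass of H2 = 2108.7 × 2.016 = 4251.2 g = 4.251 kg.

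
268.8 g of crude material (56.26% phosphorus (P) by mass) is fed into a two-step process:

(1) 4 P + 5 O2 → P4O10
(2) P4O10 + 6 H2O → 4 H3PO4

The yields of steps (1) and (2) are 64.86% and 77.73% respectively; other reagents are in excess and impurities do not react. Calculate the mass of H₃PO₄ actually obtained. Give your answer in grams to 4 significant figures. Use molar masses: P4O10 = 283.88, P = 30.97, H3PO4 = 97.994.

Pure P = 268.8 × 0.5626 = 151.23 g.
n(P) = 151.23 / 30.97 = 4.8830 mol.
Step 1 (P:P4O10 = 4:1): theoretical n(P4O10) = 1.2208 mol; at 64.86% yield, n(P4O10) = 0.79178 mol.
Step 2 (P4O10:H3PO4 = 1:4): theoretical n(H3PO4) = 3.1671 mol, so theoretical mass = 3.1671 × 97.994 = 310.36 g.
At 77.73% yield, actual mass of H3PO4 = 310.36 × 0.7773 = 241.24 g.

241.2 g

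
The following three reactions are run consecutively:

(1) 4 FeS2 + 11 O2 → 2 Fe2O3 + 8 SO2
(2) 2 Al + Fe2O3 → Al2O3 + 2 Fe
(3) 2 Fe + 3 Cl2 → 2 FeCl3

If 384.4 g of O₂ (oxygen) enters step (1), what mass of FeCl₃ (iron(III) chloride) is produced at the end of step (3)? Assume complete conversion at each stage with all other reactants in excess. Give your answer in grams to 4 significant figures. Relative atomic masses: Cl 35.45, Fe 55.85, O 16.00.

708.5 g

M(O2) = 2(16.00) = 32.00 g/mol.
M(FeCl3) = 55.85 + 3(35.45) = 162.20 g/mol.
n(O2) = 384.4 / 32.00 = 12.012 mol.
Reaction (1): O2→Fe2O3 ratio 11:2 ⇒ n(Fe2O3) = 2.1841 mol.
Reaction (2): Fe2O3→Fe ratio 1:2 ⇒ n(Fe) = 4.3682 mol.
Reaction (3): Fe→FeCl3 ratio 2:2 ⇒ n(FeCl3) = 4.3682 mol.
Mass of FeCl3 = 4.3682 × 162.20 = 708.52 g.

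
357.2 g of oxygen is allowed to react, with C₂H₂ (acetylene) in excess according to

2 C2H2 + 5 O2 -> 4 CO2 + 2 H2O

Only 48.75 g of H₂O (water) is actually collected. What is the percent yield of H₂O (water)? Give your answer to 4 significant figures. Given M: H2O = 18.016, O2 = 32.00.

60.60 %

n(O2) = 357.20 g / 32.00 g/mol = 11.162 mol.
From the equation the O2:H2O mole ratio is 5:2, so n(H2O) = 11.162 × 2/5 = 4.4650 mol.
Mass of H2O = 4.4650 mol × 18.016 g/mol = 80.441 g.
This is the theoretical yield. Percent yield = 48.75 g / 80.441 g × 100% = 60.603%.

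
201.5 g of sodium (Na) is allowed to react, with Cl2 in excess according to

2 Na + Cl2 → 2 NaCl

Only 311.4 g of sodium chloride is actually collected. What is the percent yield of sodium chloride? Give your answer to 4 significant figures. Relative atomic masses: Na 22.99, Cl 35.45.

M(Na) = 22.99 g/mol.
M(NaCl) = 22.99 + 35.45 = 58.44 g/mol.
n(Na) = 201.50 g / 22.99 g/mol = 8.7647 mol.
From the equation the Na:NaCl mole ratio is 2:2, so n(NaCl) = 8.7647 × 2/2 = 8.7647 mol.
Mass of NaCl = 8.7647 mol × 58.44 g/mol = 512.21 g.
This is the theoretical yield. Percent yield = 311.4 g / 512.21 g × 100% = 60.796%.

60.80 %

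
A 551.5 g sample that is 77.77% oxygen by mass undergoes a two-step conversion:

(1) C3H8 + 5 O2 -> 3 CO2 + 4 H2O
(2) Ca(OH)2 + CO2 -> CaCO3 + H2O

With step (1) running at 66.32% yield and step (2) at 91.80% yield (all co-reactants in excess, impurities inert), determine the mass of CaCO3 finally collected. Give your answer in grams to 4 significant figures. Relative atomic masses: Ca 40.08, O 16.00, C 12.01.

Pure O2 = 551.5 × 0.7777 = 428.90 g.
M(O2) = 2(16.00) = 32.00 g/mol.
M(CaCO3) = 40.08 + 12.01 + 3(16.00) = 100.09 g/mol.
n(O2) = 428.90 / 32.00 = 13.403 mol.
Step 1 (O2:CO2 = 5:3): theoretical n(CO2) = 8.0419 mol; at 66.32% yield, n(CO2) = 5.3334 mol.
Step 2 (CO2:CaCO3 = 1:1): theoretical n(CaCO3) = 5.3334 mol, so theoretical mass = 5.3334 × 100.09 = 533.82 g.
At 91.80% yield, actual mass of CaCO3 = 533.82 × 0.9180 = 490.05 g.

490.0 g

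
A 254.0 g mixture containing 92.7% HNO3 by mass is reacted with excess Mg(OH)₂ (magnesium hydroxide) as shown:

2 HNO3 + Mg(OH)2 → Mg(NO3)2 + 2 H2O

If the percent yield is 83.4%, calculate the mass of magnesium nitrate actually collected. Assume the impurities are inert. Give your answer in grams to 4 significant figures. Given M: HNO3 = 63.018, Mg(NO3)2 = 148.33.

231.1 g

Pure HNO3 available = 254.0 g × 0.927 = 235.46 g.
n(HNO3) = 235.46 g / 63.018 g/mol = 3.7364 mol.
From the equation the HNO3:Mg(NO3)2 mole ratio is 2:1, so n(Mg(NO3)2) = 3.7364 × 1/2 = 1.8682 mol.
Mass of Mg(NO3)2 = 1.8682 mol × 148.33 g/mol = 277.11 g.
Actual mass collected = 277.11 g × 0.834 = 231.11 g.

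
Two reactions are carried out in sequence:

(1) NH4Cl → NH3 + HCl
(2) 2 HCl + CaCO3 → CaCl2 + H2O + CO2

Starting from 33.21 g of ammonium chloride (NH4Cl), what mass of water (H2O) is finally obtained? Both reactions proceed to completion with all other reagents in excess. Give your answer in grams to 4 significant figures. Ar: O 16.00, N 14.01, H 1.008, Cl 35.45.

5.593 g

M(NH4Cl) = 14.01 + 4(1.008) + 35.45 = 53.492 g/mol.
M(H2O) = 2(1.008) + 16.00 = 18.016 g/mol.
n(NH4Cl) = 33.210 / 53.492 = 0.62084 mol.
Step 1 gives a 1:1 ratio of NH4Cl to HCl, so n(HCl) = 0.62084 mol.
In step 2 the HCl:H2O ratio is 2:1, so n(H2O) = 0.31042 mol.
Mass of H2O = 0.31042 × 18.016 = 5.5925 g.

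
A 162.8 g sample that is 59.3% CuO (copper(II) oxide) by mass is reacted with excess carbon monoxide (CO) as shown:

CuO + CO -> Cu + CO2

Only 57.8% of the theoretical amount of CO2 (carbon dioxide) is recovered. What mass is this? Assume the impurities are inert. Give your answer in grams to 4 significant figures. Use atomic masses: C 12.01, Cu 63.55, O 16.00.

Pure CuO available = 162.8 g × 0.593 = 96.540 g.
M(CuO) = 63.55 + 16.00 = 79.55 g/mol.
M(CO2) = 12.01 + 2(16.00) = 44.01 g/mol.
n(CuO) = 96.540 g / 79.55 g/mol = 1.2136 mol.
From the equation the CuO:CO2 mole ratio is 1:1, so n(CO2) = 1.2136 × 1/1 = 1.2136 mol.
Mass of CO2 = 1.2136 mol × 44.01 g/mol = 53.410 g.
Actual mass collected = 53.410 g × 0.578 = 30.871 g.

30.87 g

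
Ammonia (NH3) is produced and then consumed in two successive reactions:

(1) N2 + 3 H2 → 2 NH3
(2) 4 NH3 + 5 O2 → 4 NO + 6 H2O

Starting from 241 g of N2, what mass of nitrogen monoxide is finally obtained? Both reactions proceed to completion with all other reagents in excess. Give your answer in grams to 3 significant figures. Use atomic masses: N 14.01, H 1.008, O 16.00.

M(N2) = 2(14.01) = 28.02 g/mol.
M(NO) = 14.01 + 16.00 = 30.01 g/mol.
n(N2) = 241.0 / 28.02 = 8.601 mol.
Step 1 gives a 1:2 ratio of N2 to NH3, so n(NH3) = 17.20 mol.
In step 2 the NH3:NO ratio is 4:4, so n(NO) = 17.20 mol.
Mass of NO = 17.20 × 30.01 = 516.2 g.

516 g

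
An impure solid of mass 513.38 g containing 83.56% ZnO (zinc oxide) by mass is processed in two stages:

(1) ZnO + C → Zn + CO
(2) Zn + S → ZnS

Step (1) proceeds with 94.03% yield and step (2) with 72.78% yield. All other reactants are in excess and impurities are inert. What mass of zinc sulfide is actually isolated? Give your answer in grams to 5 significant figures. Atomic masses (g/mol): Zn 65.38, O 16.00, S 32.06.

351.51 g

Pure ZnO = 513.38 × 0.8356 = 428.980 g.
M(ZnO) = 65.38 + 16.00 = 81.38 g/mol.
M(ZnS) = 65.38 + 32.06 = 97.44 g/mol.
n(ZnO) = 428.980 / 81.38 = 5.27132 mol.
Step 1 (ZnO:Zn = 1:1): theoretical n(Zn) = 5.27132 mol; at 94.03% yield, n(Zn) = 4.95663 mol.
Step 2 (Zn:ZnS = 1:1): theoretical n(ZnS) = 4.95663 mol, so theoretical mass = 4.95663 × 97.44 = 482.974 g.
At 72.78% yield, actual mass of ZnS = 482.974 × 0.7278 = 351.508 g.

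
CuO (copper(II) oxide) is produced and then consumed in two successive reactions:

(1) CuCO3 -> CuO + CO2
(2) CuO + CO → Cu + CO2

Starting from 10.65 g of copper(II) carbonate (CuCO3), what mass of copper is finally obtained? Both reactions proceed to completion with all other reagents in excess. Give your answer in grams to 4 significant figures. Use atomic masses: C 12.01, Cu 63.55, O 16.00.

5.478 g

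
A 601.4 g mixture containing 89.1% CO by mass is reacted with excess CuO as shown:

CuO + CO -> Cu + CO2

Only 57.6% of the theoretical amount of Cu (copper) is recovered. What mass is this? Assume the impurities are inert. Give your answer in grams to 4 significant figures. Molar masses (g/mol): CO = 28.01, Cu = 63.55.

700.3 g

Pure CO available = 601.4 g × 0.891 = 535.85 g.
n(CO) = 535.85 g / 28.01 g/mol = 19.131 mol.
From the equation the CO:Cu mole ratio is 1:1, so n(Cu) = 19.131 × 1/1 = 19.131 mol.
Mass of Cu = 19.131 mol × 63.55 g/mol = 1215.7 g.
Actual mass collected = 1215.7 g × 0.576 = 700.27 g.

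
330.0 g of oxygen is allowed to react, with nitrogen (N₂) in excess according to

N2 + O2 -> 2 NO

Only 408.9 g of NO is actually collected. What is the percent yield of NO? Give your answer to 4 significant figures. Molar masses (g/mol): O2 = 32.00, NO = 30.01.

n(O2) = 330.00 g / 32.00 g/mol = 10.312 mol.
From the equation the O2:NO mole ratio is 1:2, so n(NO) = 10.312 × 2/1 = 20.625 mol.
Mass of NO = 20.625 mol × 30.01 g/mol = 618.96 g.
This is the theoretical yield. Percent yield = 408.9 g / 618.96 g × 100% = 66.063%.

66.06 %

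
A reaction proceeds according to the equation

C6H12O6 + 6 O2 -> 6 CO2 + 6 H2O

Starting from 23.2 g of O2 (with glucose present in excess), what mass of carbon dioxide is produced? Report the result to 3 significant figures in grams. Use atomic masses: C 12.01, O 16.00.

M(O2) = 2(16.00) = 32.00 g/mol.
M(CO2) = 12.01 + 2(16.00) = 44.01 g/mol.
n(O2) = 23.20 g / 32.00 g/mol = 0.7250 mol.
From the equation the O2:CO2 mole ratio is 6:6, so n(CO2) = 0.7250 × 6/6 = 0.7250 mol.
Mass of CO2 = 0.7250 mol × 44.01 g/mol = 31.91 g.

31.9 g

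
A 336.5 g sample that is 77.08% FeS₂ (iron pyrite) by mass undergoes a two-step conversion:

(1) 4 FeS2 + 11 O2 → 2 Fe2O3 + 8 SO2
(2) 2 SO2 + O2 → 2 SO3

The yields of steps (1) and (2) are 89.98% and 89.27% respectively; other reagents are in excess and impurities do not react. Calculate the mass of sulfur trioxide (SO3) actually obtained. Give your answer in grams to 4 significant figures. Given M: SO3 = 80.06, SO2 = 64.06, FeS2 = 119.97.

278.1 g

Pure FeS2 = 336.5 × 0.7708 = 259.37 g.
n(FeS2) = 259.37 / 119.97 = 2.1620 mol.
Step 1 (FeS2:SO2 = 4:8): theoretical n(SO2) = 4.3240 mol; at 89.98% yield, n(SO2) = 3.8907 mol.
Step 2 (SO2:SO3 = 2:2): theoretical n(SO3) = 3.8907 mol, so theoretical mass = 3.8907 × 80.06 = 311.49 g.
At 89.27% yield, actual mass of SO3 = 311.49 × 0.8927 = 278.07 g.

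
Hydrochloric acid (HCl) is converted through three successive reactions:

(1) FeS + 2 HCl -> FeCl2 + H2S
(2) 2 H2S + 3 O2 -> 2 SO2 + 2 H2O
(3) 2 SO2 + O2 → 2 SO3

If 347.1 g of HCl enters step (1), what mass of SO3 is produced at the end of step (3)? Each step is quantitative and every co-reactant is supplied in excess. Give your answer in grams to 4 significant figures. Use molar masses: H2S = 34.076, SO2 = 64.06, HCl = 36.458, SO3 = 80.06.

381.1 g

n(HCl) = 347.1 / 36.458 = 9.5205 mol.
Reaction (1): HCl→H2S ratio 2:1 ⇒ n(H2S) = 4.7603 mol.
Reaction (2): H2S→SO2 ratio 2:2 ⇒ n(SO2) = 4.7603 mol.
Reaction (3): SO2→SO3 ratio 2:2 ⇒ n(SO3) = 4.7603 mol.
Mass of SO3 = 4.7603 × 80.06 = 381.11 g.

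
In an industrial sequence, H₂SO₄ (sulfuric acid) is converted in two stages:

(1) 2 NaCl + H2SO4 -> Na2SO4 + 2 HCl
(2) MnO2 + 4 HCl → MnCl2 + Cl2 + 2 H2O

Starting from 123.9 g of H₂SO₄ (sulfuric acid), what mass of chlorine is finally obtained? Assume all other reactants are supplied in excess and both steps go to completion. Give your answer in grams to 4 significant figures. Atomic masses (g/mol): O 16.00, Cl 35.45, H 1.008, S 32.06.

M(H2SO4) = 2(1.008) + 32.06 + 4(16.00) = 98.076 g/mol.
M(Cl2) = 2(35.45) = 70.90 g/mol.
n(H2SO4) = 123.90 / 98.076 = 1.2633 mol.
Step 1 gives a 1:2 ratio of H2SO4 to HCl, so n(HCl) = 2.5266 mol.
In step 2 the HCl:Cl2 ratio is 4:1, so n(Cl2) = 0.63165 mol.
Mass of Cl2 = 0.63165 × 70.90 = 44.784 g.

44.78 g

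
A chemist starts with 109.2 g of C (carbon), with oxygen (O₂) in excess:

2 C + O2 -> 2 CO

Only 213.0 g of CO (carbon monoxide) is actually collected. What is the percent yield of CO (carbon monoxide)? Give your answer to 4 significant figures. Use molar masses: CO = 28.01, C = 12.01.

83.63 %

n(C) = 109.20 g / 12.01 g/mol = 9.0924 mol.
From the equation the C:CO mole ratio is 2:2, so n(CO) = 9.0924 × 2/2 = 9.0924 mol.
Mass of CO = 9.0924 mol × 28.01 g/mol = 254.68 g.
This is the theoretical yield. Percent yield = 213.0 g / 254.68 g × 100% = 83.635%.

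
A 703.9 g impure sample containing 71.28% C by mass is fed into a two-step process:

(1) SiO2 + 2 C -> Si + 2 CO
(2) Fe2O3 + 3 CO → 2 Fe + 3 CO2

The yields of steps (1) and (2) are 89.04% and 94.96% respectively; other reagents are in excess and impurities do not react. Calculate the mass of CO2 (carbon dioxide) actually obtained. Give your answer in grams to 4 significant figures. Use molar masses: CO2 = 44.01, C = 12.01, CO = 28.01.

1555 g

Pure C = 703.9 × 0.7128 = 501.74 g.
n(C) = 501.74 / 12.01 = 41.777 mol.
Step 1 (C:CO = 2:2): theoretical n(CO) = 41.777 mol; at 89.04% yield, n(CO) = 37.198 mol.
Step 2 (CO:CO2 = 3:3): theoretical n(CO2) = 37.198 mol, so theoretical mass = 37.198 × 44.01 = 1637.1 g.
At 94.96% yield, actual mass of CO2 = 1637.1 × 0.9496 = 1554.6 g.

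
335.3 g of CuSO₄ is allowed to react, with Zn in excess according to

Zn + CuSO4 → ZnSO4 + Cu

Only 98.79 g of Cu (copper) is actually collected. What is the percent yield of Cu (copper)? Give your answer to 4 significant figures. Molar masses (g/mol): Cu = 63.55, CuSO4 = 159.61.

n(CuSO4) = 335.30 g / 159.61 g/mol = 2.1007 mol.
From the equation the CuSO4:Cu mole ratio is 1:1, so n(Cu) = 2.1007 × 1/1 = 2.1007 mol.
Mass of Cu = 2.1007 mol × 63.55 g/mol = 133.50 g.
This is the theoretical yield. Percent yield = 98.79 g / 133.50 g × 100% = 73.999%.

74.00 %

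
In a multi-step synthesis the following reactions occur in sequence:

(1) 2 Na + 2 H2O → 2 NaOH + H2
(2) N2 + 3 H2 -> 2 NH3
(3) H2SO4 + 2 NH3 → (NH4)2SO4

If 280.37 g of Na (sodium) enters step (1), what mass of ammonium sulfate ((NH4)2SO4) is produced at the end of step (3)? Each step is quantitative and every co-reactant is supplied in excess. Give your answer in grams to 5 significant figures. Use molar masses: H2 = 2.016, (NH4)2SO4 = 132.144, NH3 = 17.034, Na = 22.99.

n(Na) = 280.37 / 22.99 = 12.1953 mol.
Reaction (1): Na→H2 ratio 2:1 ⇒ n(H2) = 6.09765 mol.
Reaction (2): H2→NH3 ratio 3:2 ⇒ n(NH3) = 4.06510 mol.
Reaction (3): NH3→(NH4)2SO4 ratio 2:1 ⇒ n((NH4)2SO4) = 2.03255 mol.
Mass of (NH4)2SO4 = 2.03255 × 132.144 = 268.589 g.

268.59 g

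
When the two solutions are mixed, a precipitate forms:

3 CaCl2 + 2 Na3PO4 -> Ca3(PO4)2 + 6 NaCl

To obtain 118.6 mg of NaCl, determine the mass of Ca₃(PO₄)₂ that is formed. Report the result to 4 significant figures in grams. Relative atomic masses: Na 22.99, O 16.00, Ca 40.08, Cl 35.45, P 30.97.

0.1049 g

M(NaCl) = 22.99 + 35.45 = 58.44 g/mol.
M(Ca3(PO4)2) = 3(40.08) + 2(30.97) + 8(16.00) = 310.18 g/mol.
Convert: 118.6 mg = 0.11860 g.
n(NaCl) = 0.11860 g / 58.44 g/mol = 0.0020294 mol.
From the equation the NaCl:Ca3(PO4)2 mole ratio is 6:1, so n(Ca3(PO4)2) = 0.0020294 × 1/6 = 0.00033824 mol.
Mass of Ca3(PO4)2 = 0.00033824 mol × 310.18 g/mol = 0.10491 g.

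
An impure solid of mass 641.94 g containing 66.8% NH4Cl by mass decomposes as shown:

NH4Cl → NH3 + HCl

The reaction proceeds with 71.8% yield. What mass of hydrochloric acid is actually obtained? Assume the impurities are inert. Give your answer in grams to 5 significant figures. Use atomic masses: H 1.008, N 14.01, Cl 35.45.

Pure NH4Cl available = 641.94 g × 0.668 = 428.816 g.
M(NH4Cl) = 14.01 + 4(1.008) + 35.45 = 53.492 g/mol.
M(HCl) = 1.008 + 35.45 = 36.458 g/mol.
n(NH4Cl) = 428.816 g / 53.492 g/mol = 8.01645 mol.
From the equation the NH4Cl:HCl mole ratio is 1:1, so n(HCl) = 8.01645 × 1/1 = 8.01645 mol.
Mass of HCl = 8.01645 mol × 36.458 g/mol = 292.264 g.
Actual mass collected = 292.264 g × 0.718 = 209.845 g.

209.85 g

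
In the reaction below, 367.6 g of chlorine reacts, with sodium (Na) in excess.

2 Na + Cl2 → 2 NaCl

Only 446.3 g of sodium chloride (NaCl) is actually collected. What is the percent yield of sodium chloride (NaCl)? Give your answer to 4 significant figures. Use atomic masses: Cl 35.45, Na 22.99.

M(Cl2) = 2(35.45) = 70.90 g/mol.
M(NaCl) = 22.99 + 35.45 = 58.44 g/mol.
n(Cl2) = 367.60 g / 70.90 g/mol = 5.1848 mol.
From the equation the Cl2:NaCl mole ratio is 1:2, so n(NaCl) = 5.1848 × 2/1 = 10.370 mol.
Mass of NaCl = 10.370 mol × 58.44 g/mol = 606.00 g.
This is the theoretical yield. Percent yield = 446.3 g / 606.00 g × 100% = 73.647%.

73.65 %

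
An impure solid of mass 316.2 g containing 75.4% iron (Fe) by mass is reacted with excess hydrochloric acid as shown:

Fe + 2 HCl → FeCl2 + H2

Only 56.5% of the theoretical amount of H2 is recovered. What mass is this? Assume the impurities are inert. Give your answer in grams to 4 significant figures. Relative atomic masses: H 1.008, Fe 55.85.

Pure Fe available = 316.2 g × 0.754 = 238.41 g.
M(Fe) = 55.85 g/mol.
M(H2) = 2(1.008) = 2.016 g/mol.
n(Fe) = 238.41 g / 55.85 g/mol = 4.2688 mol.
From the equation the Fe:H2 mole ratio is 1:1, so n(H2) = 4.2688 × 1/1 = 4.2688 mol.
Mass of H2 = 4.2688 mol × 2.016 g/mol = 8.6060 g.
Actual mass collected = 8.6060 g × 0.565 = 4.8624 g.

4.862 g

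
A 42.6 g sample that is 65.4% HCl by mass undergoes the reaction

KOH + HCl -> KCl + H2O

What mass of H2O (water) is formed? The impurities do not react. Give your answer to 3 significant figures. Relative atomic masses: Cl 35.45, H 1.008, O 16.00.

13.8 g

Mass of pure HCl = 42.6 g × 0.654 = 27.86 g.
M(HCl) = 1.008 + 35.45 = 36.458 g/mol.
M(H2O) = 2(1.008) + 16.00 = 18.016 g/mol.
n(HCl) = 27.86 g / 36.458 g/mol = 0.7642 mol.
From the equation the HCl:H2O mole ratio is 1:1, so n(H2O) = 0.7642 × 1/1 = 0.7642 mol.
Mass of H2O = 0.7642 mol × 18.016 g/mol = 13.77 g.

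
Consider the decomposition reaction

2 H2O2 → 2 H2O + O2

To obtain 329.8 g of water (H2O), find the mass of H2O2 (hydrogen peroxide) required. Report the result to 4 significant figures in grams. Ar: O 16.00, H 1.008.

M(H2O) = 2(1.008) + 16.00 = 18.016 g/mol.
M(H2O2) = 2(1.008) + 2(16.00) = 34.016 g/mol.
n(H2O) = 329.80 g / 18.016 g/mol = 18.306 mol.
From the equation the H2O:H2O2 mole ratio is 2:2, so n(H2O2) = 18.306 × 2/2 = 18.306 mol.
Mass of H2O2 = 18.306 mol × 34.016 g/mol = 622.70 g.

622.7 g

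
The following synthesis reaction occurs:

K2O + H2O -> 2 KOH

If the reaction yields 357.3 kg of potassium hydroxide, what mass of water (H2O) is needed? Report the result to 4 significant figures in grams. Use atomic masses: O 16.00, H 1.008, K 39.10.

M(KOH) = 39.10 + 16.00 + 1.008 = 56.108 g/mol.
M(H2O) = 2(1.008) + 16.00 = 18.016 g/mol.
Convert: 357.3 kg = 357300 g.
n(KOH) = 357300 g / 56.108 g/mol = 6368.1 mol.
From the equation the KOH:H2O mole ratio is 2:1, so n(H2O) = 6368.1 × 1/2 = 3184.0 mol.
Mass of H2O = 3184.0 mol × 18.016 g/mol = 57364 g.

57360 g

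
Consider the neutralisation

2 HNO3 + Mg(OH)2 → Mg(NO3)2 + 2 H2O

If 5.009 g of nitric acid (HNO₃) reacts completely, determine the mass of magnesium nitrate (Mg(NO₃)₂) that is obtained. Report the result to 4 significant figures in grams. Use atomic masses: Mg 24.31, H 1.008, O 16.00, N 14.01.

5.895 g

M(HNO3) = 1.008 + 14.01 + 3(16.00) = 63.018 g/mol.
M(Mg(NO3)2) = 24.31 + 2(14.01) + 6(16.00) = 148.33 g/mol.
n(HNO3) = 5.0090 g / 63.018 g/mol = 0.079485 mol.
From the equation the HNO3:Mg(NO3)2 mole ratio is 2:1, so n(Mg(NO3)2) = 0.079485 × 1/2 = 0.039743 mol.
Mass of Mg(NO3)2 = 0.039743 mol × 148.33 g/mol = 5.8950 g.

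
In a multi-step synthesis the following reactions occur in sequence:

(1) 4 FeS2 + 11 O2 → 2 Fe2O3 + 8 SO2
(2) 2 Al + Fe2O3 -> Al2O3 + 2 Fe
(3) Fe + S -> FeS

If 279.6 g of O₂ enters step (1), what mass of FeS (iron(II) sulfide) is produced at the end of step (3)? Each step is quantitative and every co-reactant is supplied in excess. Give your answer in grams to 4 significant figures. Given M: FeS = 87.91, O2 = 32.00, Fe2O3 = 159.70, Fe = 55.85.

279.3 g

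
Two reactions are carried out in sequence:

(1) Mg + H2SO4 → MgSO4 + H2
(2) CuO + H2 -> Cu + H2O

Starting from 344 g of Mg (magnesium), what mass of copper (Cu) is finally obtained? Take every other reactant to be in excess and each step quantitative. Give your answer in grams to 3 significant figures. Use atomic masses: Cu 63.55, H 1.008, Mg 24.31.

899 g

M(Mg) = 24.31 g/mol.
M(Cu) = 63.55 g/mol.
n(Mg) = 344.0 / 24.31 = 14.15 mol.
Step 1 gives a 1:1 ratio of Mg to H2, so n(H2) = 14.15 mol.
In step 2 the H2:Cu ratio is 1:1, so n(Cu) = 14.15 mol.
Mass of Cu = 14.15 × 63.55 = 899.3 g.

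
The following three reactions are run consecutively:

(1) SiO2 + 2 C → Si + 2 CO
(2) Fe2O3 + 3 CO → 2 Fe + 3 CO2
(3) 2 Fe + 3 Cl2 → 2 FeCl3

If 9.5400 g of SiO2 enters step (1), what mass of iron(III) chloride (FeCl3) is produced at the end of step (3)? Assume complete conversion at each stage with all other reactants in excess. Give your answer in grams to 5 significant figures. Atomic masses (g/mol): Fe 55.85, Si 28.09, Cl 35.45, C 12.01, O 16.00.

34.335 g

M(SiO2) = 28.09 + 2(16.00) = 60.09 g/mol.
M(FeCl3) = 55.85 + 3(35.45) = 162.20 g/mol.
n(SiO2) = 9.5400 / 60.09 = 0.158762 mol.
Reaction (1): SiO2→CO ratio 1:2 ⇒ n(CO) = 0.317524 mol.
Reaction (2): CO→Fe ratio 3:2 ⇒ n(Fe) = 0.211682 mol.
Reaction (3): Fe→FeCl3 ratio 2:2 ⇒ n(FeCl3) = 0.211682 mol.
Mass of FeCl3 = 0.211682 × 162.20 = 34.3349 g.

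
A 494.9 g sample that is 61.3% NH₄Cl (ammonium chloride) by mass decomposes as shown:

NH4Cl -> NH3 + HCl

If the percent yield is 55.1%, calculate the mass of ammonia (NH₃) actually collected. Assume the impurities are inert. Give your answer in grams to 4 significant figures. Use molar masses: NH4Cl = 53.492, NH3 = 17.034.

53.23 g

Pure NH4Cl available = 494.9 g × 0.613 = 303.37 g.
n(NH4Cl) = 303.37 g / 53.492 g/mol = 5.6714 mol.
From the equation the NH4Cl:NH3 mole ratio is 1:1, so n(NH3) = 5.6714 × 1/1 = 5.6714 mol.
Mass of NH3 = 5.6714 mol × 17.034 g/mol = 96.606 g.
Actual mass collected = 96.606 g × 0.551 = 53.230 g.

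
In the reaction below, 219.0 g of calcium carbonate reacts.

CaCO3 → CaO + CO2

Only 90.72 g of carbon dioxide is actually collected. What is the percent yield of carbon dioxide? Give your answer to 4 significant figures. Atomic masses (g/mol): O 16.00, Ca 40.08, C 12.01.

94.21 %

M(CaCO3) = 40.08 + 12.01 + 3(16.00) = 100.09 g/mol.
M(CO2) = 12.01 + 2(16.00) = 44.01 g/mol.
n(CaCO3) = 219.00 g / 100.09 g/mol = 2.1880 mol.
From the equation the CaCO3:CO2 mole ratio is 1:1, so n(CO2) = 2.1880 × 1/1 = 2.1880 mol.
Mass of CO2 = 2.1880 mol × 44.01 g/mol = 96.295 g.
This is the theoretical yield. Percent yield = 90.72 g / 96.295 g × 100% = 94.210%.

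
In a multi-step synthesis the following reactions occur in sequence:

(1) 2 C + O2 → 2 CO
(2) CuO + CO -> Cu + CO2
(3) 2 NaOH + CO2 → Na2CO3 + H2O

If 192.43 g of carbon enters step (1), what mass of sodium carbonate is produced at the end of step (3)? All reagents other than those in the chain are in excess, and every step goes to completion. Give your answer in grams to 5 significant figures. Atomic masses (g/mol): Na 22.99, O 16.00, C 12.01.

M(C) = 12.01 g/mol.
M(Na2CO3) = 2(22.99) + 12.01 + 3(16.00) = 105.99 g/mol.
n(C) = 192.43 / 12.01 = 16.0225 mol.
Reaction (1): C→CO ratio 2:2 ⇒ n(CO) = 16.0225 mol.
Reaction (2): CO→CO2 ratio 1:1 ⇒ n(CO2) = 16.0225 mol.
Reaction (3): CO2→Na2CO3 ratio 1:1 ⇒ n(Na2CO3) = 16.0225 mol.
Mass of Na2CO3 = 16.0225 × 105.99 = 1698.22 g.

1698.2 g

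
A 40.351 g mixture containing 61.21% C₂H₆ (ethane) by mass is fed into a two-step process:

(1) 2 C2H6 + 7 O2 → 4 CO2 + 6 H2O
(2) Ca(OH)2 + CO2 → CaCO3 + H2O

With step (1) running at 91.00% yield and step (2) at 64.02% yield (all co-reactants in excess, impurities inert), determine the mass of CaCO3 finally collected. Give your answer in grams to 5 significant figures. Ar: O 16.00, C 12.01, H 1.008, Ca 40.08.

Pure C2H6 = 40.351 × 0.6121 = 24.6988 g.
M(C2H6) = 2(12.01) + 6(1.008) = 30.068 g/mol.
M(CaCO3) = 40.08 + 12.01 + 3(16.00) = 100.09 g/mol.
n(C2H6) = 24.6988 / 30.068 = 0.821433 mol.
Step 1 (C2H6:CO2 = 2:4): theoretical n(CO2) = 1.64287 mol; at 91.00% yield, n(CO2) = 1.49501 mol.
Step 2 (CO2:CaCO3 = 1:1): theoretical n(CaCO3) = 1.49501 mol, so theoretical mass = 1.49501 × 100.09 = 149.635 g.
At 64.02% yield, actual mass of CaCO3 = 149.635 × 0.6402 = 95.7966 g.

95.797 g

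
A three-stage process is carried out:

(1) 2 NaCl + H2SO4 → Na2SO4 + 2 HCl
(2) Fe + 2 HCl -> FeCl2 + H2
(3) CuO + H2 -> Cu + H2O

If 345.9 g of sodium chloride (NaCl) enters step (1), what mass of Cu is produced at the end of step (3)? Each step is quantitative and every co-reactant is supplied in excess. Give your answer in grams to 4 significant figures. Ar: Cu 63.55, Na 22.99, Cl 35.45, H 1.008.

M(NaCl) = 22.99 + 35.45 = 58.44 g/mol.
M(Cu) = 63.55 g/mol.
n(NaCl) = 345.9 / 58.44 = 5.9189 mol.
Reaction (1): NaCl→HCl ratio 2:2 ⇒ n(HCl) = 5.9189 mol.
Reaction (2): HCl→H2 ratio 2:1 ⇒ n(H2) = 2.9594 mol.
Reaction (3): H2→Cu ratio 1:1 ⇒ n(Cu) = 2.9594 mol.
Mass of Cu = 2.9594 × 63.55 = 188.07 g.

188.1 g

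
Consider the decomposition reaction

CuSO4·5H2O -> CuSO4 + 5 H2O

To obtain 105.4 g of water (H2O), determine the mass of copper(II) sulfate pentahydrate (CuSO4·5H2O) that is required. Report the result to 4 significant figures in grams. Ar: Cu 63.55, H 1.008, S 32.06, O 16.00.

M(H2O) = 2(1.008) + 16.00 = 18.016 g/mol.
M(CuSO4·5H2O) = 63.55 + 32.06 + 9(16.00) + 10(1.008) = 249.69 g/mol.
n(H2O) = 105.40 g / 18.016 g/mol = 5.8504 mol.
From the equation the H2O:CuSO4·5H2O mole ratio is 5:1, so n(CuSO4·5H2O) = 5.8504 × 1/5 = 1.1701 mol.
Mass of CuSO4·5H2O = 1.1701 mol × 249.69 g/mol = 292.16 g.

292.2 g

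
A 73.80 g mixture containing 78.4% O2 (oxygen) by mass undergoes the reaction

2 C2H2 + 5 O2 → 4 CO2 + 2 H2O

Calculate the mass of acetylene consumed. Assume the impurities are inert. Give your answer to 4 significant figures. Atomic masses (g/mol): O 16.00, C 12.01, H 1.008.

Mass of pure O2 = 73.80 g × 0.784 = 57.859 g.
M(O2) = 2(16.00) = 32.00 g/mol.
M(C2H2) = 2(12.01) + 2(1.008) = 26.036 g/mol.
n(O2) = 57.859 g / 32.00 g/mol = 1.8081 mol.
From the equation the O2:C2H2 mole ratio is 5:2, so n(C2H2) = 1.8081 × 2/5 = 0.72324 mol.
Mass of C2H2 = 0.72324 mol × 26.036 g/mol = 18.830 g.

18.83 g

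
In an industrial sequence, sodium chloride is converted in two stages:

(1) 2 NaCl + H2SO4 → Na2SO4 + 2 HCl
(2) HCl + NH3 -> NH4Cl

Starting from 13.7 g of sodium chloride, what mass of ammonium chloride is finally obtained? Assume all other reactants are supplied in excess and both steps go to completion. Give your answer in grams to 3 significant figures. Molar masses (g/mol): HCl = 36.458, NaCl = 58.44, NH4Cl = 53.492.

n(NaCl) = 13.70 / 58.44 = 0.2344 mol.
Step 1 gives a 2:2 ratio of NaCl to HCl, so n(HCl) = 0.2344 mol.
In step 2 the HCl:NH4Cl ratio is 1:1, so n(NH4Cl) = 0.2344 mol.
Mass of NH4Cl = 0.2344 × 53.492 = 12.54 g.

12.5 g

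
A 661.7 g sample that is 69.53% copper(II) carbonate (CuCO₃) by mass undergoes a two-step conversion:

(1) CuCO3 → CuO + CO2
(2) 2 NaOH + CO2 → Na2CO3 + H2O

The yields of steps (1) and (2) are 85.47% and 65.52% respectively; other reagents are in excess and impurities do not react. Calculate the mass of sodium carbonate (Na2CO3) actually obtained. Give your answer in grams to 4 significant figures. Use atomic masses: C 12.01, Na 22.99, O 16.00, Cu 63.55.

Pure CuCO3 = 661.7 × 0.6953 = 460.08 g.
M(CuCO3) = 63.55 + 12.01 + 3(16.00) = 123.56 g/mol.
M(Na2CO3) = 2(22.99) + 12.01 + 3(16.00) = 105.99 g/mol.
n(CuCO3) = 460.08 / 123.56 = 3.7235 mol.
Step 1 (CuCO3:CO2 = 1:1): theoretical n(CO2) = 3.7235 mol; at 85.47% yield, n(CO2) = 3.1825 mol.
Step 2 (CO2:Na2CO3 = 1:1): theoretical n(Na2CO3) = 3.1825 mol, so theoretical mass = 3.1825 × 105.99 = 337.31 g.
At 65.52% yield, actual mass of Na2CO3 = 337.31 × 0.6552 = 221.01 g.

221.0 g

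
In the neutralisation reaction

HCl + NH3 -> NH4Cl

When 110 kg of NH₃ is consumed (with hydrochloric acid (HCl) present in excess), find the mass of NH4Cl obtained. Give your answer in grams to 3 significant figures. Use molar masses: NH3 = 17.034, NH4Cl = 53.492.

Convert: 110 kg = 110000 g.
n(NH3) = 110000 g / 17.034 g/mol = 6458 mol.
From the equation the NH3:NH4Cl mole ratio is 1:1, so n(NH4Cl) = 6458 × 1/1 = 6458 mol.
Mass of NH4Cl = 6458 mol × 53.492 g/mol = 345400 g.

345000 g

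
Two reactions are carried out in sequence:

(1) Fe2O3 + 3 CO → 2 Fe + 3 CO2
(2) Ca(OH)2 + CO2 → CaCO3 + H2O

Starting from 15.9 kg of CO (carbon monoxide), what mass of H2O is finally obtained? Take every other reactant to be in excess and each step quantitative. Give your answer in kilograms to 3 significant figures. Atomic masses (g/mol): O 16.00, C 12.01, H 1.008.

10.2 kg

M(CO) = 12.01 + 16.00 = 28.01 g/mol.
M(H2O) = 2(1.008) + 16.00 = 18.016 g/mol.
15.9 kg = 15900 g.
n(CO) = 15900 / 28.01 = 567.7 mol.
Step 1 gives a 3:3 ratio of CO to CO2, so n(CO2) = 567.7 mol.
In step 2 the CO2:H2O ratio is 1:1, so n(H2O) = 567.7 mol.
Mass of H2O = 567.7 × 18.016 = 10230 g = 10.2 kg.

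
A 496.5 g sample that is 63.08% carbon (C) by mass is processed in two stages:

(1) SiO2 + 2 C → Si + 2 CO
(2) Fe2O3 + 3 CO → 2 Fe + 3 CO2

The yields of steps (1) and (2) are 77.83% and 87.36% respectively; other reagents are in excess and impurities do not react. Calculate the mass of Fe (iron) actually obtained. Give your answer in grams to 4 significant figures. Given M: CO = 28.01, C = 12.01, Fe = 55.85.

Pure C = 496.5 × 0.6308 = 313.19 g.
n(C) = 313.19 / 12.01 = 26.078 mol.
Step 1 (C:CO = 2:2): theoretical n(CO) = 26.078 mol; at 77.83% yield, n(CO) = 20.296 mol.
Step 2 (CO:Fe = 3:2): theoretical n(Fe) = 13.531 mol, so theoretical mass = 13.531 × 55.85 = 755.70 g.
At 87.36% yield, actual mass of Fe = 755.70 × 0.8736 = 660.18 g.

660.2 g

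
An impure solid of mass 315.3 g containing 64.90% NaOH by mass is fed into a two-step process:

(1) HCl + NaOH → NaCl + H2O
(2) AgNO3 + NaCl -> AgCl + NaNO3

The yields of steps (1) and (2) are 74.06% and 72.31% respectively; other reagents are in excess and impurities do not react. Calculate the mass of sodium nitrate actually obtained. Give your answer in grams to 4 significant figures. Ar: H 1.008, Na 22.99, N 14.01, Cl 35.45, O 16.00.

232.9 g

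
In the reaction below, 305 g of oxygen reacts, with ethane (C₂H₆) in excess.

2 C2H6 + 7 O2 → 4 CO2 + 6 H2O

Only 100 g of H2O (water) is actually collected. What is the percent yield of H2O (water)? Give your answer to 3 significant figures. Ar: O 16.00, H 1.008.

M(O2) = 2(16.00) = 32.00 g/mol.
M(H2O) = 2(1.008) + 16.00 = 18.016 g/mol.
n(O2) = 305.0 g / 32.00 g/mol = 9.531 mol.
From the equation the O2:H2O mole ratio is 7:6, so n(H2O) = 9.531 × 6/7 = 8.170 mol.
Mass of H2O = 8.170 mol × 18.016 g/mol = 147.2 g.
This is the theoretical yield. Percent yield = 100 g / 147.2 g × 100% = 67.94%.

67.9 %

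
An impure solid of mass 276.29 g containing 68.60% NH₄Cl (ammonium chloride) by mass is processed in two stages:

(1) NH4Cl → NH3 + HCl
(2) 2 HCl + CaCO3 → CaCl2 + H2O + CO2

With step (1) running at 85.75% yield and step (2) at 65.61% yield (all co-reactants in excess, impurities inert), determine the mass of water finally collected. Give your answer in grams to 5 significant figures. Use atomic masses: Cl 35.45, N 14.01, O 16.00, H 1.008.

Pure NH4Cl = 276.29 × 0.6860 = 189.535 g.
M(NH4Cl) = 14.01 + 4(1.008) + 35.45 = 53.492 g/mol.
M(H2O) = 2(1.008) + 16.00 = 18.016 g/mol.
n(NH4Cl) = 189.535 / 53.492 = 3.54324 mol.
Step 1 (NH4Cl:HCl = 1:1): theoretical n(HCl) = 3.54324 mol; at 85.75% yield, n(HCl) = 3.03833 mol.
Step 2 (HCl:H2O = 2:1): theoretical n(H2O) = 1.51916 mol, so theoretical mass = 1.51916 × 18.016 = 27.3693 g.
At 65.61% yield, actual mass of H2O = 27.3693 × 0.6561 = 17.9570 g.

17.957 g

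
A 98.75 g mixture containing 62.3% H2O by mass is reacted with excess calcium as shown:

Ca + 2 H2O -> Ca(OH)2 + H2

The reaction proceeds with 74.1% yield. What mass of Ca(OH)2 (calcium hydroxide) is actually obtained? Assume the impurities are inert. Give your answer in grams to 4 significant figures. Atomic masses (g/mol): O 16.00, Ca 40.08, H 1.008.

Pure H2O available = 98.75 g × 0.623 = 61.521 g.
M(H2O) = 2(1.008) + 16.00 = 18.016 g/mol.
M(Ca(OH)2) = 40.08 + 2(16.00) + 2(1.008) = 74.096 g/mol.
n(H2O) = 61.521 g / 18.016 g/mol = 3.4148 mol.
From the equation the H2O:Ca(OH)2 mole ratio is 2:1, so n(Ca(OH)2) = 3.4148 × 1/2 = 1.7074 mol.
Mass of Ca(OH)2 = 1.7074 mol × 74.096 g/mol = 126.51 g.
Actual mass collected = 126.51 g × 0.741 = 93.745 g.

93.75 g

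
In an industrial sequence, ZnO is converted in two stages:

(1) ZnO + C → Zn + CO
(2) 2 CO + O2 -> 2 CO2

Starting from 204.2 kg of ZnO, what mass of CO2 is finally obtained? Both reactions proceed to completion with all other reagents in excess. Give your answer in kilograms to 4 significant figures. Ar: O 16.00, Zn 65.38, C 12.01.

M(ZnO) = 65.38 + 16.00 = 81.38 g/mol.
M(CO2) = 12.01 + 2(16.00) = 44.01 g/mol.
204.2 kg = 204200 g.
n(ZnO) = 204200 / 81.38 = 2509.2 mol.
Step 1 gives a 1:1 ratio of ZnO to CO, so n(CO) = 2509.2 mol.
In step 2 the CO:CO2 ratio is 2:2, so n(CO2) = 2509.2 mol.
Mass of CO2 = 2509.2 × 44.01 = 110430 g = 110.4 kg.

110.4 kg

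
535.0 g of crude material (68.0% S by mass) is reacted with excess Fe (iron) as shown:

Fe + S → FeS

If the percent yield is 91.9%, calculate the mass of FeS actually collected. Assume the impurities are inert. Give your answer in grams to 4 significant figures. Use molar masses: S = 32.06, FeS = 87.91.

916.8 g

Pure S available = 535.0 g × 0.680 = 363.80 g.
n(S) = 363.80 g / 32.06 g/mol = 11.347 mol.
From the equation the S:FeS mole ratio is 1:1, so n(FeS) = 11.347 × 1/1 = 11.347 mol.
Mass of FeS = 11.347 mol × 87.91 g/mol = 997.56 g.
Actual mass collected = 997.56 g × 0.919 = 916.75 g.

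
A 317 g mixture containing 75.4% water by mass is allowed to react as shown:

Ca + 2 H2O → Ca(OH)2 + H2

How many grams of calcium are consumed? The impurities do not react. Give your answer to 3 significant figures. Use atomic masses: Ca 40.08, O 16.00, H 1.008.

Mass of pure H2O = 317 g × 0.754 = 239.0 g.
M(H2O) = 2(1.008) + 16.00 = 18.016 g/mol.
M(Ca) = 40.08 g/mol.
n(H2O) = 239.0 g / 18.016 g/mol = 13.27 mol.
From the equation the H2O:Ca mole ratio is 2:1, so n(Ca) = 13.27 × 1/2 = 6.633 mol.
Mass of Ca = 6.633 mol × 40.08 g/mol = 265.9 g.

266 g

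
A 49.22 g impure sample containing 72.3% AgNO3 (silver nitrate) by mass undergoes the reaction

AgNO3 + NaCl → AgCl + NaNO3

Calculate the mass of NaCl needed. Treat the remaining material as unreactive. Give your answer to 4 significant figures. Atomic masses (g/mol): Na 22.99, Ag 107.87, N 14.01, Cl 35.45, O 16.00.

Mass of pure AgNO3 = 49.22 g × 0.723 = 35.586 g.
M(AgNO3) = 107.87 + 14.01 + 3(16.00) = 169.88 g/mol.
M(NaCl) = 22.99 + 35.45 = 58.44 g/mol.
n(AgNO3) = 35.586 g / 169.88 g/mol = 0.20948 mol.
From the equation the AgNO3:NaCl mole ratio is 1:1, so n(NaCl) = 0.20948 × 1/1 = 0.20948 mol.
Mass of NaCl = 0.20948 mol × 58.44 g/mol = 12.242 g.

12.24 g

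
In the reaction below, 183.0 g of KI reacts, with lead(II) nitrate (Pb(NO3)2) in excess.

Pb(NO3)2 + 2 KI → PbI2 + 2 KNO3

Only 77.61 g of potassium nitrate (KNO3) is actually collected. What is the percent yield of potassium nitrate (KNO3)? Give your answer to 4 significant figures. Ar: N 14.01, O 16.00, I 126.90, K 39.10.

69.63 %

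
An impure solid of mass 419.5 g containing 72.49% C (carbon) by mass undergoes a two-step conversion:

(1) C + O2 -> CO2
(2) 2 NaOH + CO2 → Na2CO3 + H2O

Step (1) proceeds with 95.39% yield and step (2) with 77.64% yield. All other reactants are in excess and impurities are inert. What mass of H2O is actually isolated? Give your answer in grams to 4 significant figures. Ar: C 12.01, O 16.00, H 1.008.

337.8 g

Pure C = 419.5 × 0.7249 = 304.10 g.
M(C) = 12.01 g/mol.
M(H2O) = 2(1.008) + 16.00 = 18.016 g/mol.
n(C) = 304.10 / 12.01 = 25.320 mol.
Step 1 (C:CO2 = 1:1): theoretical n(CO2) = 25.320 mol; at 95.39% yield, n(CO2) = 24.153 mol.
Step 2 (CO2:H2O = 1:1): theoretical n(H2O) = 24.153 mol, so theoretical mass = 24.153 × 18.016 = 435.14 g.
At 77.64% yield, actual mass of H2O = 435.14 × 0.7764 = 337.84 g.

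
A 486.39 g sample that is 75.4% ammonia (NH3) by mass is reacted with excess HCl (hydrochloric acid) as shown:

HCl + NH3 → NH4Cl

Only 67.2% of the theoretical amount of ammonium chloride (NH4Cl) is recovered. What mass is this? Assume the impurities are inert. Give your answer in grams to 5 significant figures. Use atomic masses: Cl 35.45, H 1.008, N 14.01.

Pure NH3 available = 486.39 g × 0.754 = 366.738 g.
M(NH3) = 14.01 + 3(1.008) = 17.034 g/mol.
M(NH4Cl) = 14.01 + 4(1.008) + 35.45 = 53.492 g/mol.
n(NH3) = 366.738 g / 17.034 g/mol = 21.5298 mol.
From the equation the NH3:NH4Cl mole ratio is 1:1, so n(NH4Cl) = 21.5298 × 1/1 = 21.5298 mol.
Mass of NH4Cl = 21.5298 mol × 53.492 g/mol = 1151.67 g.
Actual mass collected = 1151.67 g × 0.672 = 773.922 g.

773.92 g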